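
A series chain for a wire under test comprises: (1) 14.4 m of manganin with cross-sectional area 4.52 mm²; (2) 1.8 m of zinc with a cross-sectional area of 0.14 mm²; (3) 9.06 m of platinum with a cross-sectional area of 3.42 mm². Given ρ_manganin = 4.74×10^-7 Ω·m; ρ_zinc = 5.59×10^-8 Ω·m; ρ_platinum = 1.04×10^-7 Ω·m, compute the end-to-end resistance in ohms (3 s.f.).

Seg 1: A = 4.52 mm² = 4.520e-06 m²
R_1 = (4.74×10^-7)(14.4)/(4.520e-06) = 1.51 Ω
Seg 2: A = 0.14 mm² = 1.400e-07 m²
R_2 = (5.59×10^-8)(1.8)/(1.400e-07) = 0.7187 Ω
Seg 3: A = 3.42 mm² = 3.420e-06 m²
R_3 = (1.04×10^-7)(9.06)/(3.420e-06) = 0.2755 Ω
R_total = R_1 + R_2 + R_3 = 2.50 Ω

2.50 Ω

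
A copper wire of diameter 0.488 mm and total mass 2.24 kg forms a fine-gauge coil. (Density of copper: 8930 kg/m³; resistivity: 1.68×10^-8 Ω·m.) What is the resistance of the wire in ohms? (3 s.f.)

120 Ω

A = π(d/2)² = π(2.4400e-04 m)² = 1.8704e-07 m²
L = m/(density·A) = 2.24/(8930×1.8704e-07) = 1341 m
R = ρL/A = (1.68×10^-8)(1341)/(1.8704e-07) = 120 Ω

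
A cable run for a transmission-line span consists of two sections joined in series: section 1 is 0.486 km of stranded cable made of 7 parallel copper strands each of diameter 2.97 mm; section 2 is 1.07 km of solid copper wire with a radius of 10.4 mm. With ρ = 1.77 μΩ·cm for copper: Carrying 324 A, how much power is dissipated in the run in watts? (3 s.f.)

24500 W

ρ = 1.77 μΩ·cm = 1.77×10^-8 Ω·m
Section 1: A_strand = π(1.4850e-03)² = 6.928e-06 m²; R₁ = ρL/(N·A_s) = (1.77×10^-8)(486)/(7×6.928e-06) = 0.1774 Ω
Section 2: A = πr² = π(1.0400e-02 m)² = 3.398e-04 m²
R₂ = (1.77×10^-8)(1070)/(3.398e-04) = 0.05574 Ω
R = R₁ + R₂ = 0.2331 Ω
P = I²R = (324)² × 0.2331 = 24500 W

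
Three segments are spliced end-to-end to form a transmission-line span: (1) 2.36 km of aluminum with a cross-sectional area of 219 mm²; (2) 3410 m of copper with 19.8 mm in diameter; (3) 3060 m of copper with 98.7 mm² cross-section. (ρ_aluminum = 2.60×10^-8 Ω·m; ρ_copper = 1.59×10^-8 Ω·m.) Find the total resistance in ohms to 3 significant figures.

0.949 Ω

Seg 1: A = 219 mm² = 2.190e-04 m²
R_1 = (2.60×10^-8)(2360)/(2.190e-04) = 0.2802 Ω
Seg 2: A = π(d/2)² = π(9.9000e-03 m)² = 3.079e-04 m²
R_2 = (1.59×10^-8)(3410)/(3.079e-04) = 0.1761 Ω
Seg 3: A = 98.7 mm² = 9.870e-05 m²
R_3 = (1.59×10^-8)(3060)/(9.870e-05) = 0.4929 Ω
R_total = R_1 + R_2 + R_3 = 0.949 Ω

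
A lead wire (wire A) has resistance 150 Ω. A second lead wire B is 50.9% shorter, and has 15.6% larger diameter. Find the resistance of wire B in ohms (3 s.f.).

R ∝ L/d², so R_B/R_A = (1 − 50.9/100) × (1 + 15.6/100)⁻²
= 0.491 × 0.7483 = 0.3674
R_B = 0.3674 × 150 = 55.1 Ω

55.1 Ω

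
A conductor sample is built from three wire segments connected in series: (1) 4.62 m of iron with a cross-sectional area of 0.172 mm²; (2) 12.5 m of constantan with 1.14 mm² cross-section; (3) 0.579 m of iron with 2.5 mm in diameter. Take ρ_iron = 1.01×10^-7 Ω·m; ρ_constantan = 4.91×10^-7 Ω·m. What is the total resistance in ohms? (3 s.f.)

8.11 Ω

Seg 1: A = 0.172 mm² = 1.720e-07 m²
R_1 = (1.01×10^-7)(4.62)/(1.720e-07) = 2.713 Ω
Seg 2: A = 1.14 mm² = 1.140e-06 m²
R_2 = (4.91×10^-7)(12.5)/(1.140e-06) = 5.384 Ω
Seg 3: A = π(d/2)² = π(1.2500e-03 m)² = 4.909e-06 m²
R_3 = (1.01×10^-7)(0.579)/(4.909e-06) = 0.01191 Ω
R_total = R_1 + R_2 + R_3 = 8.11 Ω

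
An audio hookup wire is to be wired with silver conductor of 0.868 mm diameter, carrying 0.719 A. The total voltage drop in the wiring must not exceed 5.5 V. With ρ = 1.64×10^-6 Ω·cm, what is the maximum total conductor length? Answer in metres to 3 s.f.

276 m

ρ = 1.64×10^-6 Ω·cm = 1.64×10^-8 Ω·m
A = π(d/2)² = π(4.3400e-04 m)² = 5.917e-07 m²
L_max = V_max·A/(1·ρI) = (5.5)(5.917e-07)/(1.64×10^-8×0.719) = 276 m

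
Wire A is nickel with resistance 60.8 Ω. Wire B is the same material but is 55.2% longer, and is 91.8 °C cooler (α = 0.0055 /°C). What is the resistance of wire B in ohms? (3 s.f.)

46.7 Ω

R ∝ ρL/d² with ρ ∝ (1+αΔT), so R_B/R_A = (1 + 55.2/100) × (1 − 0.0055×91.8)
= 1.552 × 0.4951 = 0.7684
R_B = 0.7684 × 60.8 = 46.7 Ω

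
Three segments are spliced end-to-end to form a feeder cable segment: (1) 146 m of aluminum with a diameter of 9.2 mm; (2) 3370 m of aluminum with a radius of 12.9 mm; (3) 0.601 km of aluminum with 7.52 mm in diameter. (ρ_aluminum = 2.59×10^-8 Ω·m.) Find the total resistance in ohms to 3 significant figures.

0.574 Ω

Seg 1: A = π(d/2)² = π(4.6000e-03 m)² = 6.648e-05 m²
R_1 = (2.59×10^-8)(146)/(6.648e-05) = 0.05688 Ω
Seg 2: A = πr² = π(1.2900e-02 m)² = 5.228e-04 m²
R_2 = (2.59×10^-8)(3370)/(5.228e-04) = 0.167 Ω
Seg 3: A = π(d/2)² = π(3.7600e-03 m)² = 4.441e-05 m²
R_3 = (2.59×10^-8)(601)/(4.441e-05) = 0.3505 Ω
R_total = R_1 + R_2 + R_3 = 0.574 Ω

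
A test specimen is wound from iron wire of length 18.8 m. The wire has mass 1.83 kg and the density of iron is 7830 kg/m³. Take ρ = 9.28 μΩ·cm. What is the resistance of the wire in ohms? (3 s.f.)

ρ = 9.28 μΩ·cm = 9.28×10^-8 Ω·m
A = m/(density·L) = 1.83/(7830×18.8) = 1.2432e-05 m²
R = ρL/A = (9.28×10^-8)(18.8)/(1.2432e-05) = 0.140 Ω

0.140 Ω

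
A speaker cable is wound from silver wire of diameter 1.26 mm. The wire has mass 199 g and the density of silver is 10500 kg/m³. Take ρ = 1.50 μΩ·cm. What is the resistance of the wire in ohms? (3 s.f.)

0.183 Ω

ρ = 1.50 μΩ·cm = 1.50×10^-8 Ω·m
A = π(d/2)² = π(6.3000e-04 m)² = 1.2469e-06 m²
L = m/(density·A) = 0.199/(10500×1.2469e-06) = 15.2 m
R = ρL/A = (1.50×10^-8)(15.2)/(1.2469e-06) = 0.183 Ω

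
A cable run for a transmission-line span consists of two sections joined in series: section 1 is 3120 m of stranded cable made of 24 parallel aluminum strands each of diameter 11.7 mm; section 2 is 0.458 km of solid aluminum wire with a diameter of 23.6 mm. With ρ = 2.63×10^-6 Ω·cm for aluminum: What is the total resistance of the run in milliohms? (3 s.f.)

ρ = 2.63×10^-6 Ω·cm = 2.63×10^-8 Ω·m
Section 1: A_strand = π(5.8500e-03)² = 1.075e-04 m²; R₁ = ρL/(N·A_s) = (2.63×10^-8)(3120)/(24×1.075e-04) = 0.0318 Ω
Section 2: A = π(d/2)² = π(1.1800e-02 m)² = 4.374e-04 m²
R₂ = (2.63×10^-8)(458)/(4.374e-04) = 0.02754 Ω
R = R₁ + R₂ = 59.3 mΩ

59.3 mΩ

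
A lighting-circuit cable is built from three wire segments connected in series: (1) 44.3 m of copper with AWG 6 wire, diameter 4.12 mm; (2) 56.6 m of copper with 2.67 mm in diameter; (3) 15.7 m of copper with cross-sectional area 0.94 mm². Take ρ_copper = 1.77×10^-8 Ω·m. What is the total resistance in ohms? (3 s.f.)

0.533 Ω

Seg 1: A = π(4.12/2 mm)² = π(2.0600e-03 m)² = 1.333e-05 m²
R_1 = (1.77×10^-8)(44.3)/(1.333e-05) = 0.05882 Ω
Seg 2: A = π(d/2)² = π(1.3350e-03 m)² = 5.599e-06 m²
R_2 = (1.77×10^-8)(56.6)/(5.599e-06) = 0.1789 Ω
Seg 3: A = 0.94 mm² = 9.400e-07 m²
R_3 = (1.77×10^-8)(15.7)/(9.400e-07) = 0.2956 Ω
R_total = R_1 + R_2 + R_3 = 0.533 Ω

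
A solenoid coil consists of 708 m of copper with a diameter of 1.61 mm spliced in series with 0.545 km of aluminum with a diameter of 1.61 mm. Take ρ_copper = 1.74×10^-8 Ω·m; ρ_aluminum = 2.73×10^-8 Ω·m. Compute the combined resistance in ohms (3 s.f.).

13.4 Ω

Segment 1: A = π(d/2)² = π(8.0500e-04 m)² = 2.036e-06 m²
R₁ = ρL/A = (1.74×10^-8)(708)/(2.036e-06) = 6.051 Ω
R₂ = (2.73×10^-8)(545)/(2.036e-06) = 7.308 Ω
R = R₁ + R₂ = 13.4 Ω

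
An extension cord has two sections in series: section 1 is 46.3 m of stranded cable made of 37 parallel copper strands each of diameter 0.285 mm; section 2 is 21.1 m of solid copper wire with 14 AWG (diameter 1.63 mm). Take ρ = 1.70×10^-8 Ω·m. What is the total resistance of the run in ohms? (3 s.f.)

Section 1: A_strand = π(1.4250e-04)² = 6.379e-08 m²; R₁ = ρL/(N·A_s) = (1.70×10^-8)(46.3)/(37×6.379e-08) = 0.3335 Ω
Section 2: A = π(1.63/2 mm)² = π(8.1500e-04 m)² = 2.087e-06 m²
R₂ = (1.70×10^-8)(21.1)/(2.087e-06) = 0.1719 Ω
R = R₁ + R₂ = 0.505 Ω

0.505 Ω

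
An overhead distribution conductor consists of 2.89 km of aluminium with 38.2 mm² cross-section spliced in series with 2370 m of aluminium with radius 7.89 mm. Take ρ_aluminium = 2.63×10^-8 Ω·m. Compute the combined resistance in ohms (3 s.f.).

2.31 Ω

Segment 1: A = 38.2 mm² = 3.820e-05 m²
R₁ = ρL/A = (2.63×10^-8)(2890)/(3.820e-05) = 1.99 Ω
Segment 2: A = πr² = π(7.8900e-03 m)² = 1.956e-04 m²
R₂ = (2.63×10^-8)(2370)/(1.956e-04) = 0.3187 Ω
R = R₁ + R₂ = 2.31 Ω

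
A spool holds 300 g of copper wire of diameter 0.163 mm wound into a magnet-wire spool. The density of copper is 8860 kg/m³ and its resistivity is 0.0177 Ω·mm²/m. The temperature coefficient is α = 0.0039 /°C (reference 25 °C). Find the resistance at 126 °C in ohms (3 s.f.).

ρ = 0.0177 Ω·mm²/m = 1.77×10^-8 Ω·m
A = π(d/2)² = π(8.1500e-05 m)² = 2.0867e-08 m²
L = m/(density·A) = 0.3/(8860×2.0867e-08) = 1623 m
R = ρL/A = (1.77×10^-8)(1623)/(2.0867e-08) = 1376 Ω
R(126 °C) = 1376 × (1 + 0.0039×101) = 1920 Ω

1920 Ω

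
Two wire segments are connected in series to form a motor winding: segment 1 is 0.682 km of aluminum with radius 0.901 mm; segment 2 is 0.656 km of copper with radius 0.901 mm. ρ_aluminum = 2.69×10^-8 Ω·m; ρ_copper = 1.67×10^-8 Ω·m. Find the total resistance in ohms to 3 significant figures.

11.5 Ω

Segment 1: A = πr² = π(9.0100e-04 m)² = 2.550e-06 m²
R₁ = ρL/A = (2.69×10^-8)(682)/(2.550e-06) = 7.193 Ω
R₂ = (1.67×10^-8)(656)/(2.550e-06) = 4.296 Ω
R = R₁ + R₂ = 11.5 Ω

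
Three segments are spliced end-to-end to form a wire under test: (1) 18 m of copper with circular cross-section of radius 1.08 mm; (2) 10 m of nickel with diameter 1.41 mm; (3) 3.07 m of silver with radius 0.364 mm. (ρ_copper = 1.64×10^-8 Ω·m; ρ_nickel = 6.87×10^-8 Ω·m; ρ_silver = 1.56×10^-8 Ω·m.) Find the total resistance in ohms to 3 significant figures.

Seg 1: A = πr² = π(1.0800e-03 m)² = 3.664e-06 m²
R_1 = (1.64×10^-8)(18)/(3.664e-06) = 0.08056 Ω
Seg 2: A = π(d/2)² = π(7.0500e-04 m)² = 1.561e-06 m²
R_2 = (6.87×10^-8)(10)/(1.561e-06) = 0.44 Ω
Seg 3: A = πr² = π(3.6400e-04 m)² = 4.162e-07 m²
R_3 = (1.56×10^-8)(3.07)/(4.162e-07) = 0.1151 Ω
R_total = R_1 + R_2 + R_3 = 0.636 Ω

0.636 Ω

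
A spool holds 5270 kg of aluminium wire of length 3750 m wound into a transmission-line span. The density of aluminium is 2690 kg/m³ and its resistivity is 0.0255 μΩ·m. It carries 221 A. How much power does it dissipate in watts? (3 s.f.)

ρ = 0.0255 μΩ·m = 2.55×10^-8 Ω·m
A = m/(density·L) = 5270/(2690×3750) = 5.2243e-04 m²
R = ρL/A = (2.55×10^-8)(3750)/(5.2243e-04) = 0.183 Ω
P = I²R = (221)² × 0.183 = 8940 W

8940 W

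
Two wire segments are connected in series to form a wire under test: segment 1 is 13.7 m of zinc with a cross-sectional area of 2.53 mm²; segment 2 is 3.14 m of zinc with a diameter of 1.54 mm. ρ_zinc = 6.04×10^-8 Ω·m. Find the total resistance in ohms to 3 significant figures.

Segment 1: A = 2.53 mm² = 2.530e-06 m²
R₁ = ρL/A = (6.04×10^-8)(13.7)/(2.530e-06) = 0.3271 Ω
Segment 2: A = π(d/2)² = π(7.7000e-04 m)² = 1.863e-06 m²
R₂ = (6.04×10^-8)(3.14)/(1.863e-06) = 0.1018 Ω
R = R₁ + R₂ = 0.429 Ω

0.429 Ω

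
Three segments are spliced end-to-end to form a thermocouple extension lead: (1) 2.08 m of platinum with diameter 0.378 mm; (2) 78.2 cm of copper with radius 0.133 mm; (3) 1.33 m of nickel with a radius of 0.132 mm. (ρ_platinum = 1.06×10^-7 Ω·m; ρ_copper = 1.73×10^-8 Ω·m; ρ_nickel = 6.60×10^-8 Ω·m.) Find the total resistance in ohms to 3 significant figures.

3.81 Ω

Seg 1: A = π(d/2)² = π(1.8900e-04 m)² = 1.122e-07 m²
R_1 = (1.06×10^-7)(2.08)/(1.122e-07) = 1.965 Ω
Seg 2: A = πr² = π(1.3300e-04 m)² = 5.557e-08 m²
R_2 = (1.73×10^-8)(0.782)/(5.557e-08) = 0.2434 Ω
Seg 3: A = πr² = π(1.3200e-04 m)² = 5.474e-08 m²
R_3 = (6.60×10^-8)(1.33)/(5.474e-08) = 1.604 Ω
R_total = R_1 + R_2 + R_3 = 3.81 Ω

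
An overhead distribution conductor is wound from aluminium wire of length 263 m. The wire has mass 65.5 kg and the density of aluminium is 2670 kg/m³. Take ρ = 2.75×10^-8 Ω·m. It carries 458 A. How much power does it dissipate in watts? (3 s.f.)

A = m/(density·L) = 65.5/(2670×263) = 9.3277e-05 m²
R = ρL/A = (2.75×10^-8)(263)/(9.3277e-05) = 0.07754 Ω
P = I²R = (458)² × 0.07754 = 16300 W

16300 W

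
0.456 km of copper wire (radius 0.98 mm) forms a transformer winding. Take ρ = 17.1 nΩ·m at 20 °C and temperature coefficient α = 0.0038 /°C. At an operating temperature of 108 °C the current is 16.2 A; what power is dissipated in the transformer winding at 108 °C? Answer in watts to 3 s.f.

ρ = 17.1 nΩ·m = 1.71×10^-8 Ω·m
A = πr² = π(9.8000e-04 m)² = 3.017e-06 m²
R₍20₎ = ρL/A = (1.71×10^-8)(456)/(3.017e-06) = 2.584 Ω
R₍108₎ = R₍20₎(1 + αΔT) = 2.584 × (1 + 0.0038×88) = 3.449 Ω
P = I²R = (16.2)² × 3.449 = 905 W

905 W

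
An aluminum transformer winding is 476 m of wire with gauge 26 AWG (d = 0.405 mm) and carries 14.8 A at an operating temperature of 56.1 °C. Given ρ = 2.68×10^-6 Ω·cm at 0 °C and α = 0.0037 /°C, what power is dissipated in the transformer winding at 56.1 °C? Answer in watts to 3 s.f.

ρ = 2.68×10^-6 Ω·cm = 2.68×10^-8 Ω·m
A = π(0.405/2 mm)² = π(2.0250e-04 m)² = 1.288e-07 m²
R₍0₎ = ρL/A = (2.68×10^-8)(476)/(1.288e-07) = 99.02 Ω
R₍56.1₎ = R₍0₎(1 + αΔT) = 99.02 × (1 + 0.0037×56.1) = 119.6 Ω
P = I²R = (14.8)² × 119.6 = 26200 W

26200 W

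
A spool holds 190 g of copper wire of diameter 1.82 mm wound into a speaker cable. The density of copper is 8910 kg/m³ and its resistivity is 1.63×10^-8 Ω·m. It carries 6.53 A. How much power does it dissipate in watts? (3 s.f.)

A = π(d/2)² = π(9.1000e-04 m)² = 2.6016e-06 m²
L = m/(density·A) = 0.19/(8910×2.6016e-06) = 8.197 m
R = ρL/A = (1.63×10^-8)(8.197)/(2.6016e-06) = 0.05136 Ω
P = I²R = (6.53)² × 0.05136 = 2.19 W

2.19 W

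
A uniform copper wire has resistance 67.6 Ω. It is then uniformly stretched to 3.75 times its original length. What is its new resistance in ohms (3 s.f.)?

Volume constant ⇒ A' = A/k with k = 3.75. R' = ρ(kL)/(A/k) = k²R.
R' = 14.06 × 67.6 = 951 Ω

951 Ω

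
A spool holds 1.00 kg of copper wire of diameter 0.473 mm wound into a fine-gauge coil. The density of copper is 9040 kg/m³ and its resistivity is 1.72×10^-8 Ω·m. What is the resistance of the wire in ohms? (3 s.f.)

61.6 Ω

A = π(d/2)² = π(2.3650e-04 m)² = 1.7572e-07 m²
L = m/(density·A) = 1/(9040×1.7572e-07) = 629.5 m
R = ρL/A = (1.72×10^-8)(629.5)/(1.7572e-07) = 61.6 Ω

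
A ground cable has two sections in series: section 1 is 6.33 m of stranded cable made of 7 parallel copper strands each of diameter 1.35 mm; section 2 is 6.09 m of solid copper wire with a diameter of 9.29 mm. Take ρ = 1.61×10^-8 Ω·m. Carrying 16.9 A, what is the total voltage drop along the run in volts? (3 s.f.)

0.196 V

Section 1: A_strand = π(6.7500e-04)² = 1.431e-06 m²; R₁ = ρL/(N·A_s) = (1.61×10^-8)(6.33)/(7×1.431e-06) = 0.01017 Ω
Section 2: A = π(d/2)² = π(4.6450e-03 m)² = 6.778e-05 m²
R₂ = (1.61×10^-8)(6.09)/(6.778e-05) = 0.001447 Ω
R = R₁ + R₂ = 0.01162 Ω
V = IR = 16.9 × 0.01162 = 0.196 V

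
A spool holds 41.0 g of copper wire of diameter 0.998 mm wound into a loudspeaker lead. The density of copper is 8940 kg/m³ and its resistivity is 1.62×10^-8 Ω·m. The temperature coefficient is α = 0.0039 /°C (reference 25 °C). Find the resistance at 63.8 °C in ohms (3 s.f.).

0.140 Ω

A = π(d/2)² = π(4.9900e-04 m)² = 7.8226e-07 m²
L = m/(density·A) = 0.041/(8940×7.8226e-07) = 5.863 m
R = ρL/A = (1.62×10^-8)(5.863)/(7.8226e-07) = 0.1214 Ω
R(63.8 °C) = 0.1214 × (1 + 0.0039×38.8) = 0.140 Ω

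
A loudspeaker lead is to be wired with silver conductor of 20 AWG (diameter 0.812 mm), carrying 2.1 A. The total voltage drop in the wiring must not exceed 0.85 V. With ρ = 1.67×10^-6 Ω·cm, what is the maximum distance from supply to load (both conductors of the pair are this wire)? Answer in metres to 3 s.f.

ρ = 1.67×10^-6 Ω·cm = 1.67×10^-8 Ω·m
A = π(0.812/2 mm)² = π(4.0600e-04 m)² = 5.178e-07 m²
L_max = V_max·A/(2·ρI) = (0.85)(5.178e-07)/(2×1.67×10^-8×2.1) = 6.28 m

6.28 m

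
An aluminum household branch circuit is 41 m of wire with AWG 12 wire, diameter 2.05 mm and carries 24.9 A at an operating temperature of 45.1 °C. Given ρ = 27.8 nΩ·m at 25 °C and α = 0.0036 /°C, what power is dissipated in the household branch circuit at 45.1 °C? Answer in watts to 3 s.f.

230 W

ρ = 27.8 nΩ·m = 2.78×10^-8 Ω·m
A = π(2.05/2 mm)² = π(1.0250e-03 m)² = 3.301e-06 m²
R₍25₎ = ρL/A = (2.78×10^-8)(41)/(3.301e-06) = 0.3453 Ω
R₍45.1₎ = R₍25₎(1 + αΔT) = 0.3453 × (1 + 0.0036×20.1) = 0.3703 Ω
P = I²R = (24.9)² × 0.3703 = 230 W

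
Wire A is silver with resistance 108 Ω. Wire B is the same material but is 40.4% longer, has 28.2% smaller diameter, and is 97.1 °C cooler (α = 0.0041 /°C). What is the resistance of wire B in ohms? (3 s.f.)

177 Ω

R ∝ ρL/d² with ρ ∝ (1+αΔT), so R_B/R_A = (1 + 40.4/100) × (1 − 28.2/100)⁻² × (1 − 0.0041×97.1)
= 1.404 × 1.94 × 0.6019 = 1.639
R_B = 1.639 × 108 = 177 Ω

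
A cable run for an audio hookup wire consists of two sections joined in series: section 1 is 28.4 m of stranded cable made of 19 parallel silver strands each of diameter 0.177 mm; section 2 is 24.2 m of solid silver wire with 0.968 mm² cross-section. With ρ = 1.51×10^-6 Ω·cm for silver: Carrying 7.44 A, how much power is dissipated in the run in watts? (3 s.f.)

ρ = 1.51×10^-6 Ω·cm = 1.51×10^-8 Ω·m
Section 1: A_strand = π(8.8500e-05)² = 2.461e-08 m²; R₁ = ρL/(N·A_s) = (1.51×10^-8)(28.4)/(19×2.461e-08) = 0.9173 Ω
Section 2: A = 0.968 mm² = 9.680e-07 m²
R₂ = (1.51×10^-8)(24.2)/(9.680e-07) = 0.3775 Ω
R = R₁ + R₂ = 1.295 Ω
P = I²R = (7.44)² × 1.295 = 71.7 W

71.7 W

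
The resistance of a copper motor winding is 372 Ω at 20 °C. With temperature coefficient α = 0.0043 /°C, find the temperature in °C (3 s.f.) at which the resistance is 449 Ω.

R = R₀(1 + α(T − T₀)) ⇒ T = T₀ + (R/R₀ − 1)/α
T = 20 + (449/372 − 1)/0.0043 = 20 + (0.207)/0.0043 = 68.1 °C

68.1 °C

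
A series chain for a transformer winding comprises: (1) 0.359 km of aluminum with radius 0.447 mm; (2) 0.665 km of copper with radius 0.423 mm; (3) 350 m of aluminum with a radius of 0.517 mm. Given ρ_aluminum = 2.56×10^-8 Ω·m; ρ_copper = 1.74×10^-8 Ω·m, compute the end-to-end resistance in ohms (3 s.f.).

Seg 1: A = πr² = π(4.4700e-04 m)² = 6.277e-07 m²
R_1 = (2.56×10^-8)(359)/(6.277e-07) = 14.64 Ω
Seg 2: A = πr² = π(4.2300e-04 m)² = 5.621e-07 m²
R_2 = (1.74×10^-8)(665)/(5.621e-07) = 20.58 Ω
Seg 3: A = πr² = π(5.1700e-04 m)² = 8.397e-07 m²
R_3 = (2.56×10^-8)(350)/(8.397e-07) = 10.67 Ω
R_total = R_1 + R_2 + R_3 = 45.9 Ω

45.9 Ω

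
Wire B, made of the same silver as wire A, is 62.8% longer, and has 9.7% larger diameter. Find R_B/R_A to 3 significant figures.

R ∝ L/d², so R_B/R_A = (1 + 62.8/100) × (1 + 9.7/100)⁻²
= 1.628 × 0.831 = 1.35

1.35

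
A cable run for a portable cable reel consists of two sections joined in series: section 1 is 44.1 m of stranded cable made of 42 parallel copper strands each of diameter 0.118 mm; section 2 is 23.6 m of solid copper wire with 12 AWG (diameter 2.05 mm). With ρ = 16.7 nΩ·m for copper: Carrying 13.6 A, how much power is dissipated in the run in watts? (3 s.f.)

ρ = 16.7 nΩ·m = 1.67×10^-8 Ω·m
Section 1: A_strand = π(5.9000e-05)² = 1.094e-08 m²; R₁ = ρL/(N·A_s) = (1.67×10^-8)(44.1)/(42×1.094e-08) = 1.603 Ω
Section 2: A = π(2.05/2 mm)² = π(1.0250e-03 m)² = 3.301e-06 m²
R₂ = (1.67×10^-8)(23.6)/(3.301e-06) = 0.1194 Ω
R = R₁ + R₂ = 1.723 Ω
P = I²R = (13.6)² × 1.723 = 319 W

319 W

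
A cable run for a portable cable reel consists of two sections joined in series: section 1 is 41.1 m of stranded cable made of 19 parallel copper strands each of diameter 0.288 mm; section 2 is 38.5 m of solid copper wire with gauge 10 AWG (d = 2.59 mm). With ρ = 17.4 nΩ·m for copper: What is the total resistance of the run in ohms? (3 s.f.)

ρ = 17.4 nΩ·m = 1.74×10^-8 Ω·m
Section 1: A_strand = π(1.4400e-04)² = 6.514e-08 m²; R₁ = ρL/(N·A_s) = (1.74×10^-8)(41.1)/(19×6.514e-08) = 0.5778 Ω
Section 2: A = π(2.59/2 mm)² = π(1.2950e-03 m)² = 5.269e-06 m²
R₂ = (1.74×10^-8)(38.5)/(5.269e-06) = 0.1272 Ω
R = R₁ + R₂ = 0.705 Ω

0.705 Ω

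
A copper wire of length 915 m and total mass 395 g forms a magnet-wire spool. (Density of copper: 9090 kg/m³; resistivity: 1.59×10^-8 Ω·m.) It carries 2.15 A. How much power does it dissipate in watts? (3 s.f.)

1420 W

A = m/(density·L) = 0.395/(9090×915) = 4.7491e-08 m²
R = ρL/A = (1.59×10^-8)(915)/(4.7491e-08) = 306.3 Ω
P = I²R = (2.15)² × 306.3 = 1420 W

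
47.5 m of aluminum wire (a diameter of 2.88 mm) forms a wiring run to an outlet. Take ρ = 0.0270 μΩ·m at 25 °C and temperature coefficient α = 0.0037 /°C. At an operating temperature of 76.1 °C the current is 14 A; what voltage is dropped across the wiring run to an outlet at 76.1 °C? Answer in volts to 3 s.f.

ρ = 0.0270 μΩ·m = 2.70×10^-8 Ω·m
A = π(d/2)² = π(1.4400e-03 m)² = 6.514e-06 m²
R₍25₎ = ρL/A = (2.70×10^-8)(47.5)/(6.514e-06) = 0.1969 Ω
R₍76.1₎ = R₍25₎(1 + αΔT) = 0.1969 × (1 + 0.0037×51.1) = 0.2341 Ω
V = IR = 14 × 0.2341 = 3.28 V

3.28 V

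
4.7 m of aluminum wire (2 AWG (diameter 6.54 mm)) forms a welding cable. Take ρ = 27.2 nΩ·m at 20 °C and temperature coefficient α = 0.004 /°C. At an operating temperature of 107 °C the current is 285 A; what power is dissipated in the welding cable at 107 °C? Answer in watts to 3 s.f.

417 W

ρ = 27.2 nΩ·m = 2.72×10^-8 Ω·m
A = π(6.54/2 mm)² = π(3.2700e-03 m)² = 3.359e-05 m²
R₍20₎ = ρL/A = (2.72×10^-8)(4.7)/(3.359e-05) = 0.003806 Ω
R₍107₎ = R₍20₎(1 + αΔT) = 0.003806 × (1 + 0.004×87) = 0.00513 Ω
P = I²R = (285)² × 0.00513 = 417 W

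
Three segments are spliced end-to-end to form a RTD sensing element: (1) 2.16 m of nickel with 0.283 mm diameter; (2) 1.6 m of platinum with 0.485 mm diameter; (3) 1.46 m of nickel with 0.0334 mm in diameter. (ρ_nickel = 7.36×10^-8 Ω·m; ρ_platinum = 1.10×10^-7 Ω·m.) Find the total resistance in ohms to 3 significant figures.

Seg 1: A = π(d/2)² = π(1.4150e-04 m)² = 6.290e-08 m²
R_1 = (7.36×10^-8)(2.16)/(6.290e-08) = 2.527 Ω
Seg 2: A = π(d/2)² = π(2.4250e-04 m)² = 1.847e-07 m²
R_2 = (1.10×10^-7)(1.6)/(1.847e-07) = 0.9527 Ω
Seg 3: A = π(d/2)² = π(1.6700e-05 m)² = 8.762e-10 m²
R_3 = (7.36×10^-8)(1.46)/(8.762e-10) = 122.6 Ω
R_total = R_1 + R_2 + R_3 = 126 Ω

126 Ω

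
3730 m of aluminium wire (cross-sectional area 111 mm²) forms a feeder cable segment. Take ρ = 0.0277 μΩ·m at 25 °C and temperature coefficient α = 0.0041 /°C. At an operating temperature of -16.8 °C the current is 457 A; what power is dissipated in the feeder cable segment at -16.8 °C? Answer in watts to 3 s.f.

ρ = 0.0277 μΩ·m = 2.77×10^-8 Ω·m
A = 111 mm² = 1.110e-04 m²
R₍25₎ = ρL/A = (2.77×10^-8)(3730)/(1.110e-04) = 0.9308 Ω
R₍-16.8₎ = R₍25₎(1 + αΔT) = 0.9308 × (1 + 0.0041×-41.8) = 0.7713 Ω
P = I²R = (457)² × 0.7713 = 1.61×10^5 W

1.61×10^5 W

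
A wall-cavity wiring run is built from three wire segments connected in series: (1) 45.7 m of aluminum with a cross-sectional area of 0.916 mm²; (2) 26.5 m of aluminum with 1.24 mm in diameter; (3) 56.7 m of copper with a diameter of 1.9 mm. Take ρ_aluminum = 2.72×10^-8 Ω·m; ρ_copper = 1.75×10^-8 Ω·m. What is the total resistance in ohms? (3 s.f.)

Seg 1: A = 0.916 mm² = 9.160e-07 m²
R_1 = (2.72×10^-8)(45.7)/(9.160e-07) = 1.357 Ω
Seg 2: A = π(d/2)² = π(6.2000e-04 m)² = 1.208e-06 m²
R_2 = (2.72×10^-8)(26.5)/(1.208e-06) = 0.5969 Ω
Seg 3: A = π(d/2)² = π(9.5000e-04 m)² = 2.835e-06 m²
R_3 = (1.75×10^-8)(56.7)/(2.835e-06) = 0.35 Ω
R_total = R_1 + R_2 + R_3 = 2.30 Ω

2.30 Ω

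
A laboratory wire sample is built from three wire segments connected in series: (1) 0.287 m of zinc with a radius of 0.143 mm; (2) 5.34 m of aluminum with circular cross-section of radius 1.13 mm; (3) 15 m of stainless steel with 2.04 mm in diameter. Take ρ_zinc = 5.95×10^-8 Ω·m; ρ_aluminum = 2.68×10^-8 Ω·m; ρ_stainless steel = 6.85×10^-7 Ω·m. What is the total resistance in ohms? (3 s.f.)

3.45 Ω

Seg 1: A = πr² = π(1.4300e-04 m)² = 6.424e-08 m²
R_1 = (5.95×10^-8)(0.287)/(6.424e-08) = 0.2658 Ω
Seg 2: A = πr² = π(1.1300e-03 m)² = 4.011e-06 m²
R_2 = (2.68×10^-8)(5.34)/(4.011e-06) = 0.03568 Ω
Seg 3: A = π(d/2)² = π(1.0200e-03 m)² = 3.269e-06 m²
R_3 = (6.85×10^-7)(15)/(3.269e-06) = 3.144 Ω
R_total = R_1 + R_2 + R_3 = 3.45 Ω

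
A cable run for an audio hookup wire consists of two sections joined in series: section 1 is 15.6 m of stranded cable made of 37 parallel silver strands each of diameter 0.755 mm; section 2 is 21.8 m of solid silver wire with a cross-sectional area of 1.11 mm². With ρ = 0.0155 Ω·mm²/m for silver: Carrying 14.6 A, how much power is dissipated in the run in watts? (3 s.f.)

68.0 W

ρ = 0.0155 Ω·mm²/m = 1.55×10^-8 Ω·m
Section 1: A_strand = π(3.7750e-04)² = 4.477e-07 m²; R₁ = ρL/(N·A_s) = (1.55×10^-8)(15.6)/(37×4.477e-07) = 0.0146 Ω
Section 2: A = 1.11 mm² = 1.110e-06 m²
R₂ = (1.55×10^-8)(21.8)/(1.110e-06) = 0.3044 Ω
R = R₁ + R₂ = 0.319 Ω
P = I²R = (14.6)² × 0.319 = 68.0 W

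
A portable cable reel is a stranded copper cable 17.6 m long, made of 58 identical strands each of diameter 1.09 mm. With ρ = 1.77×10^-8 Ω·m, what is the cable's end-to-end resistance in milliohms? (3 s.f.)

5.76 mΩ

A_strand = π(5.4500e-04 m)² = 9.331e-07 m²
R_strand = ρL/A = (1.77×10^-8)(17.6)/(9.331e-07) = 0.3338 Ω
R_total = R_strand/N = 0.3338/58 = 5.76 mΩ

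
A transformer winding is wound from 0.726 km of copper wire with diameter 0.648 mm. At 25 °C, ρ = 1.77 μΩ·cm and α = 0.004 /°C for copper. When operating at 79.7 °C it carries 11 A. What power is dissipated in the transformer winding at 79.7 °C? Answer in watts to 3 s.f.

ρ = 1.77 μΩ·cm = 1.77×10^-8 Ω·m
A = π(d/2)² = π(3.2400e-04 m)² = 3.298e-07 m²
R₍25₎ = ρL/A = (1.77×10^-8)(726)/(3.298e-07) = 38.96 Ω
R₍79.7₎ = R₍25₎(1 + αΔT) = 38.96 × (1 + 0.004×54.7) = 47.49 Ω
P = I²R = (11)² × 47.49 = 5750 W

5750 W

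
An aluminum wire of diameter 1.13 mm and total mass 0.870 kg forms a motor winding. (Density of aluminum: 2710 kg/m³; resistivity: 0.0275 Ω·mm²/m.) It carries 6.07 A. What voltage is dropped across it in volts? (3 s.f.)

ρ = 0.0275 Ω·mm²/m = 2.75×10^-8 Ω·m
A = π(d/2)² = π(5.6500e-04 m)² = 1.0029e-06 m²
L = m/(density·A) = 0.87/(2710×1.0029e-06) = 320.1 m
R = ρL/A = (2.75×10^-8)(320.1)/(1.0029e-06) = 8.778 Ω
V = IR = 6.07 × 8.778 = 53.3 V

53.3 V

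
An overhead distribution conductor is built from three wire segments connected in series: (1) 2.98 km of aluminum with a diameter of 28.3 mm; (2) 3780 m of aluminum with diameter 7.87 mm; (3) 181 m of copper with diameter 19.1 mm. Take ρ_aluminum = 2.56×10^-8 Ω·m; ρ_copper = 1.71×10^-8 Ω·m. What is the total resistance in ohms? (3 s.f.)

2.12 Ω

Seg 1: A = π(d/2)² = π(1.4150e-02 m)² = 6.290e-04 m²
R_1 = (2.56×10^-8)(2980)/(6.290e-04) = 0.1213 Ω
Seg 2: A = π(d/2)² = π(3.9350e-03 m)² = 4.865e-05 m²
R_2 = (2.56×10^-8)(3780)/(4.865e-05) = 1.989 Ω
Seg 3: A = π(d/2)² = π(9.5500e-03 m)² = 2.865e-04 m²
R_3 = (1.71×10^-8)(181)/(2.865e-04) = 0.0108 Ω
R_total = R_1 + R_2 + R_3 = 2.12 Ω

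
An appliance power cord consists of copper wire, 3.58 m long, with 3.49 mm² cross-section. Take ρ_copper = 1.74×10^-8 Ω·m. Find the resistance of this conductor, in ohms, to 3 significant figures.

0.0178 Ω

A = 3.49 mm² = 3.490e-06 m²
R = ρL/A = (1.74×10^-8)(3.58 m)/(3.490e-06 m²) = 0.0178 Ω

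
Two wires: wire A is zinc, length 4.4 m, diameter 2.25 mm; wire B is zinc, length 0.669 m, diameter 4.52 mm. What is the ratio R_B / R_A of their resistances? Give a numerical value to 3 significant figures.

0.0377

R ∝ ρL/d², so R_B/R_A = (L_B/L_A) × (d_A/d_B)²
= (0.669/4.4) × (2.25/4.52)² = 0.0377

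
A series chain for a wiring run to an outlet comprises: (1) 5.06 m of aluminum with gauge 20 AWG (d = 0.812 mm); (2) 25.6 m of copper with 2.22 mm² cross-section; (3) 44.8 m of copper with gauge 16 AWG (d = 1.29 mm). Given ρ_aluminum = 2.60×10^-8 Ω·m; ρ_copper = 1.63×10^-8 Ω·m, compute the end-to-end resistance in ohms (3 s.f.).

1.00 Ω

Seg 1: A = π(0.812/2 mm)² = π(4.0600e-04 m)² = 5.178e-07 m²
R_1 = (2.60×10^-8)(5.06)/(5.178e-07) = 0.2541 Ω
Seg 2: A = 2.22 mm² = 2.220e-06 m²
R_2 = (1.63×10^-8)(25.6)/(2.220e-06) = 0.188 Ω
Seg 3: A = π(1.29/2 mm)² = π(6.4500e-04 m)² = 1.307e-06 m²
R_3 = (1.63×10^-8)(44.8)/(1.307e-06) = 0.5587 Ω
R_total = R_1 + R_2 + R_3 = 1.00 Ω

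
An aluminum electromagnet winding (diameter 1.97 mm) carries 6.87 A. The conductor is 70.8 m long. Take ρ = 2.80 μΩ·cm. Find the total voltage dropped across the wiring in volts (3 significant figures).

ρ = 2.80 μΩ·cm = 2.80×10^-8 Ω·m
A = π(d/2)² = π(9.8500e-04 m)² = 3.048e-06 m²
R = ρL/A = (2.80×10^-8)(70.8)/(3.048e-06) = 0.6504 Ω
V = IR = 6.87 × 0.6504 = 4.47 V

4.47 V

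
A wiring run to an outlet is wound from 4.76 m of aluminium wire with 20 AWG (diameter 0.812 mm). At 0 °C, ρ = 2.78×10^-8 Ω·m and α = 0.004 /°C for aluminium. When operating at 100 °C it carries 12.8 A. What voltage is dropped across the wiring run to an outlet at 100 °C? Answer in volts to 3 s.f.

4.58 V

A = π(0.812/2 mm)² = π(4.0600e-04 m)² = 5.178e-07 m²
R₍0₎ = ρL/A = (2.78×10^-8)(4.76)/(5.178e-07) = 0.2555 Ω
R₍100₎ = R₍0₎(1 + αΔT) = 0.2555 × (1 + 0.004×100) = 0.3577 Ω
V = IR = 12.8 × 0.3577 = 4.58 V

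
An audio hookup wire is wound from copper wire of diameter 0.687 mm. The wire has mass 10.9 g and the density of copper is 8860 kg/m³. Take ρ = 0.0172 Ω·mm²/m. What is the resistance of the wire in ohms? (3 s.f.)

0.154 Ω

ρ = 0.0172 Ω·mm²/m = 1.72×10^-8 Ω·m
A = π(d/2)² = π(3.4350e-04 m)² = 3.7068e-07 m²
L = m/(density·A) = 0.0109/(8860×3.7068e-07) = 3.319 m
R = ρL/A = (1.72×10^-8)(3.319)/(3.7068e-07) = 0.154 Ω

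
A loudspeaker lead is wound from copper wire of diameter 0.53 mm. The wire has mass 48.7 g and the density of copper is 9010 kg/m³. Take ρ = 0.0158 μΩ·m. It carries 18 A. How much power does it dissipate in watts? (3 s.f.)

568 W

ρ = 0.0158 μΩ·m = 1.58×10^-8 Ω·m
A = π(d/2)² = π(2.6500e-04 m)² = 2.2062e-07 m²
L = m/(density·A) = 0.0487/(9010×2.2062e-07) = 24.5 m
R = ρL/A = (1.58×10^-8)(24.5)/(2.2062e-07) = 1.755 Ω
P = I²R = (18)² × 1.755 = 568 W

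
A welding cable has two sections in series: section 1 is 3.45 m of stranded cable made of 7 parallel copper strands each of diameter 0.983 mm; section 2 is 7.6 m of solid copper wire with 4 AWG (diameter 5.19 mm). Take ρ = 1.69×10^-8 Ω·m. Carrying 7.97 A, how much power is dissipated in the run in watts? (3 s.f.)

Section 1: A_strand = π(4.9150e-04)² = 7.589e-07 m²; R₁ = ρL/(N·A_s) = (1.69×10^-8)(3.45)/(7×7.589e-07) = 0.01098 Ω
Section 2: A = π(5.19/2 mm)² = π(2.5950e-03 m)² = 2.116e-05 m²
R₂ = (1.69×10^-8)(7.6)/(2.116e-05) = 0.006071 Ω
R = R₁ + R₂ = 0.01705 Ω
P = I²R = (7.97)² × 0.01705 = 1.08 W

1.08 W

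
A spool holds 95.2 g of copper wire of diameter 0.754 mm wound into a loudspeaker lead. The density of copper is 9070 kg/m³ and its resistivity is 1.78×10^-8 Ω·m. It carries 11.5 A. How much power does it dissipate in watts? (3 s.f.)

124 W

A = π(d/2)² = π(3.7700e-04 m)² = 4.4651e-07 m²
L = m/(density·A) = 0.0952/(9070×4.4651e-07) = 23.51 m
R = ρL/A = (1.78×10^-8)(23.51)/(4.4651e-07) = 0.9371 Ω
P = I²R = (11.5)² × 0.9371 = 124 W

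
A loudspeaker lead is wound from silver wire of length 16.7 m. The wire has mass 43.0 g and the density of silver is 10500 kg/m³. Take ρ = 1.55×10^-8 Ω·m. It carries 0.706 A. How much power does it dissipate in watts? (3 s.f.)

A = m/(density·L) = 0.043/(10500×16.7) = 2.4522e-07 m²
R = ρL/A = (1.55×10^-8)(16.7)/(2.4522e-07) = 1.056 Ω
P = I²R = (0.706)² × 1.056 = 0.526 W

0.526 W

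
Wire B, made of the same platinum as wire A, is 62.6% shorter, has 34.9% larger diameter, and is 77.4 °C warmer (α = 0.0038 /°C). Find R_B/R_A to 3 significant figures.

R ∝ ρL/d² with ρ ∝ (1+αΔT), so R_B/R_A = (1 − 62.6/100) × (1 + 34.9/100)⁻² × (1 + 0.0038×77.4)
= 0.374 × 0.5495 × 1.294 = 0.266

0.266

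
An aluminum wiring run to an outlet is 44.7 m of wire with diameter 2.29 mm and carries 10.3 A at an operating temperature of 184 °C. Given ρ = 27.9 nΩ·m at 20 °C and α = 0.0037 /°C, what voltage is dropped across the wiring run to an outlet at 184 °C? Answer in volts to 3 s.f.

ρ = 27.9 nΩ·m = 2.79×10^-8 Ω·m
A = π(d/2)² = π(1.1450e-03 m)² = 4.119e-06 m²
R₍20₎ = ρL/A = (2.79×10^-8)(44.7)/(4.119e-06) = 0.3028 Ω
R₍184₎ = R₍20₎(1 + αΔT) = 0.3028 × (1 + 0.0037×164) = 0.4865 Ω
V = IR = 10.3 × 0.4865 = 5.01 V

5.01 V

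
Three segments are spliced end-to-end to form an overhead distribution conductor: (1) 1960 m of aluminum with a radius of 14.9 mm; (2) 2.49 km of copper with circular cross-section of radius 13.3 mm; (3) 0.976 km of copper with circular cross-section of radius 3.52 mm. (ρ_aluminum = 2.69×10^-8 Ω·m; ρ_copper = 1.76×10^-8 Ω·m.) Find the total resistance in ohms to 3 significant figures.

0.596 Ω

Seg 1: A = πr² = π(1.4900e-02 m)² = 6.975e-04 m²
R_1 = (2.69×10^-8)(1960)/(6.975e-04) = 0.07559 Ω
Seg 2: A = πr² = π(1.3300e-02 m)² = 5.557e-04 m²
R_2 = (1.76×10^-8)(2490)/(5.557e-04) = 0.07886 Ω
Seg 3: A = πr² = π(3.5200e-03 m)² = 3.893e-05 m²
R_3 = (1.76×10^-8)(976)/(3.893e-05) = 0.4413 Ω
R_total = R_1 + R_2 + R_3 = 0.596 Ω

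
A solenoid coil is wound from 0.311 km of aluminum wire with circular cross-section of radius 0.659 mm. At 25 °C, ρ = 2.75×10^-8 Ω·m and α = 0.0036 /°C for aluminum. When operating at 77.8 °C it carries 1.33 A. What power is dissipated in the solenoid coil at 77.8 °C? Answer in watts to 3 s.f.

13.2 W

A = πr² = π(6.5900e-04 m)² = 1.364e-06 m²
R₍25₎ = ρL/A = (2.75×10^-8)(311)/(1.364e-06) = 6.269 Ω
R₍77.8₎ = R₍25₎(1 + αΔT) = 6.269 × (1 + 0.0036×52.8) = 7.46 Ω
P = I²R = (1.33)² × 7.46 = 13.2 W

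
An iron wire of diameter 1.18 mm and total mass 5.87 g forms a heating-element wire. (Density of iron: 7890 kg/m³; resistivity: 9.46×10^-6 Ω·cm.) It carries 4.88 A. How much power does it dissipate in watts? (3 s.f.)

ρ = 9.46×10^-6 Ω·cm = 9.46×10^-8 Ω·m
A = π(d/2)² = π(5.9000e-04 m)² = 1.0936e-06 m²
L = m/(density·A) = 0.00587/(7890×1.0936e-06) = 0.6803 m
R = ρL/A = (9.46×10^-8)(0.6803)/(1.0936e-06) = 0.05885 Ω
P = I²R = (4.88)² × 0.05885 = 1.40 W

1.40 W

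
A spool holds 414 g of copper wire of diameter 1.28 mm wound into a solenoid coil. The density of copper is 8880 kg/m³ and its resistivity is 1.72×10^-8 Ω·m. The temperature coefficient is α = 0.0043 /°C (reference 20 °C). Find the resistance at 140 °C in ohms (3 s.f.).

A = π(d/2)² = π(6.4000e-04 m)² = 1.2868e-06 m²
L = m/(density·A) = 0.414/(8880×1.2868e-06) = 36.23 m
R = ρL/A = (1.72×10^-8)(36.23)/(1.2868e-06) = 0.4843 Ω
R(140 °C) = 0.4843 × (1 + 0.0043×120) = 0.734 Ω

0.734 Ω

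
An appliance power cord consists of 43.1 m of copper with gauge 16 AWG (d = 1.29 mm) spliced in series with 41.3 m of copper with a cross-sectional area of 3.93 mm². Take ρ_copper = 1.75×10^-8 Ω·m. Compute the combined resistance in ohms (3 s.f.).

0.761 Ω

Segment 1: A = π(1.29/2 mm)² = π(6.4500e-04 m)² = 1.307e-06 m²
R₁ = ρL/A = (1.75×10^-8)(43.1)/(1.307e-06) = 0.5771 Ω
Segment 2: A = 3.93 mm² = 3.930e-06 m²
R₂ = (1.75×10^-8)(41.3)/(3.930e-06) = 0.1839 Ω
R = R₁ + R₂ = 0.761 Ω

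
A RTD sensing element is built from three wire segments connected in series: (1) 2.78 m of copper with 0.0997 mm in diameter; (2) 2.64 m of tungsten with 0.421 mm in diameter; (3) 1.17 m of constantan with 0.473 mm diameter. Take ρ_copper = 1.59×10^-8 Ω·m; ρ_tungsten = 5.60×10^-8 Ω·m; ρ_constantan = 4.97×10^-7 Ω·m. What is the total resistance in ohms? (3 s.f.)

10.0 Ω

Seg 1: A = π(d/2)² = π(4.9850e-05 m)² = 7.807e-09 m²
R_1 = (1.59×10^-8)(2.78)/(7.807e-09) = 5.662 Ω
Seg 2: A = π(d/2)² = π(2.1050e-04 m)² = 1.392e-07 m²
R_2 = (5.60×10^-8)(2.64)/(1.392e-07) = 1.062 Ω
Seg 3: A = π(d/2)² = π(2.3650e-04 m)² = 1.757e-07 m²
R_3 = (4.97×10^-7)(1.17)/(1.757e-07) = 3.309 Ω
R_total = R_1 + R_2 + R_3 = 10.0 Ω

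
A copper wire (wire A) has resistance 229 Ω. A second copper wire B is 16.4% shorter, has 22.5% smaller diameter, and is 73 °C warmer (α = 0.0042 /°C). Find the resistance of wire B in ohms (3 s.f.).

416 Ω

R ∝ ρL/d² with ρ ∝ (1+αΔT), so R_B/R_A = (1 − 16.4/100) × (1 − 22.5/100)⁻² × (1 + 0.0042×73)
= 0.836 × 1.665 × 1.307 = 1.819
R_B = 1.819 × 229 = 416 Ω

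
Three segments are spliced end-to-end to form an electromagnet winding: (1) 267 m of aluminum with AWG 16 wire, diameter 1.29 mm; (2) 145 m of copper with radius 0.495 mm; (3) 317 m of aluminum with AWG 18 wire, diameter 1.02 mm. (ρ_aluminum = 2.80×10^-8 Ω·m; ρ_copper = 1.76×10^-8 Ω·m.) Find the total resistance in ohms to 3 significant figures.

19.9 Ω

Seg 1: A = π(1.29/2 mm)² = π(6.4500e-04 m)² = 1.307e-06 m²
R_1 = (2.80×10^-8)(267)/(1.307e-06) = 5.72 Ω
Seg 2: A = πr² = π(4.9500e-04 m)² = 7.698e-07 m²
R_2 = (1.76×10^-8)(145)/(7.698e-07) = 3.315 Ω
Seg 3: A = π(1.02/2 mm)² = π(5.1000e-04 m)² = 8.171e-07 m²
R_3 = (2.80×10^-8)(317)/(8.171e-07) = 10.86 Ω
R_total = R_1 + R_2 + R_3 = 19.9 Ω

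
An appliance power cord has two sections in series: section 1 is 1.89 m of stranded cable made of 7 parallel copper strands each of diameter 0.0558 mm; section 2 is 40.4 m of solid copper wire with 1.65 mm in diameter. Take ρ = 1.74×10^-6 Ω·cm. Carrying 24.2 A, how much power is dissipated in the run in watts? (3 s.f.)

ρ = 1.74×10^-6 Ω·cm = 1.74×10^-8 Ω·m
Section 1: A_strand = π(2.7900e-05)² = 2.445e-09 m²; R₁ = ρL/(N·A_s) = (1.74×10^-8)(1.89)/(7×2.445e-09) = 1.921 Ω
Section 2: A = π(d/2)² = π(8.2500e-04 m)² = 2.138e-06 m²
R₂ = (1.74×10^-8)(40.4)/(2.138e-06) = 0.3288 Ω
R = R₁ + R₂ = 2.25 Ω
P = I²R = (24.2)² × 2.25 = 1320 W

1320 W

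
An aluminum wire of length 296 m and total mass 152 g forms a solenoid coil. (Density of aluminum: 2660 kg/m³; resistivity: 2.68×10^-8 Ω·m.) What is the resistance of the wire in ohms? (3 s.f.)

41.1 Ω

A = m/(density·L) = 0.152/(2660×296) = 1.9305e-07 m²
R = ρL/A = (2.68×10^-8)(296)/(1.9305e-07) = 41.1 Ω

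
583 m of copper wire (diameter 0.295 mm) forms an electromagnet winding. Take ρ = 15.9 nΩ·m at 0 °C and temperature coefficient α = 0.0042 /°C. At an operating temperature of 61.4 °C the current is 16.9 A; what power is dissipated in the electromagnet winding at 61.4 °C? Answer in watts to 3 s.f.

48700 W

ρ = 15.9 nΩ·m = 1.59×10^-8 Ω·m
A = π(d/2)² = π(1.4750e-04 m)² = 6.835e-08 m²
R₍0₎ = ρL/A = (1.59×10^-8)(583)/(6.835e-08) = 135.6 Ω
R₍61.4₎ = R₍0₎(1 + αΔT) = 135.6 × (1 + 0.0042×61.4) = 170.6 Ω
P = I²R = (16.9)² × 170.6 = 48700 W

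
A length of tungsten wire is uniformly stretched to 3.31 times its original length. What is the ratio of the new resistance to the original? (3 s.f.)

Volume constant ⇒ A' = A/k with k = 3.31. R' = ρ(kL)/(A/k) = k²R.
Factor = 11.0

11.0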